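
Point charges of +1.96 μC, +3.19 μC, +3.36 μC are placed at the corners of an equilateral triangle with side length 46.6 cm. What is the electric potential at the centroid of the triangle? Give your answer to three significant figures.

2.84×10⁵ V

Electric potential is a scalar, so the contributions from each charge add algebraically: V = Σ kqᵢ/rᵢ.
The distance from each vertex to the centroid is a/√3 = 0.269 m.
V = k[(1.96×10⁻⁶)/(0.269) + (3.19×10⁻⁶)/(0.269) + (3.36×10⁻⁶)/(0.269)] = 2.84×10⁵ V.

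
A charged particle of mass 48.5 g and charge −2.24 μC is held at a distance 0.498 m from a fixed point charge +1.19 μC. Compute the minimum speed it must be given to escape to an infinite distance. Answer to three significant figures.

To just escape, total mechanical energy must reach zero at infinity: ½mv²_min + U = 0, so ½mv²_min = −U = |kQq|/r.
|U| = |kQq|/r = (8.99×10⁹ N·m²/C²)(1.19×10⁻⁶)(2.24×10⁻⁶)/(0.498) = 0.0481 J.
v_min = √(2|U|/m) = √(2·0.0481/0.0485) = 1.41 m/s.

1.41 m/s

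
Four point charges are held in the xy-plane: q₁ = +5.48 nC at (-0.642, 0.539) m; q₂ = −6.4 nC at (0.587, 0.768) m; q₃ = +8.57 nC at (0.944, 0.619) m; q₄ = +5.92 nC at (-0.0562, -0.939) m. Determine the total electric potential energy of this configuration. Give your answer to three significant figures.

The work to assemble the configuration equals its total potential energy, U = Σ kqᵢqⱼ/rᵢⱼ over all pairs.
Pair separations: r₁₂ = 1.25 m, r₁₃ = 1.59 m, r₁₄ = 1.59 m, r₂₃ = 0.387 m, r₂₄ = 1.82 m, r₃₄ = 1.85 m.
Summing all 6 pair terms gives U = -1.02×10⁻⁶ J.

-1.02×10⁻⁶ J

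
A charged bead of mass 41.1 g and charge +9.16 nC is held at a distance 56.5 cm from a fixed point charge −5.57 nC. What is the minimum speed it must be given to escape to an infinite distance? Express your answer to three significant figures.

6.29×10⁻³ m/s

To just escape, total mechanical energy must reach zero at infinity: ½mv²_min + U = 0, so ½mv²_min = −U = |kQq|/r.
|U| = |kQq|/r = (8.99×10⁹ N·m²/C²)(5.57×10⁻⁹)(9.16×10⁻⁹)/(0.565) = 8.12×10⁻⁷ J.
v_min = √(2|U|/m) = √(2·8.12×10⁻⁷/0.0411) = 6.29×10⁻³ m/s.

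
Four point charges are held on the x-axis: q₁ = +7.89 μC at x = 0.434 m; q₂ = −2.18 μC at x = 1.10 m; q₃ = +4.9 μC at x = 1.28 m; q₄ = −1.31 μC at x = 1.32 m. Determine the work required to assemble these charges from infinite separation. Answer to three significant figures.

The work to assemble the configuration equals its total potential energy, U = Σ kqᵢqⱼ/rᵢⱼ over all pairs.
Pair separations: r₁₂ = 0.666 m, r₁₃ = 0.846 m, r₁₄ = 0.886 m, r₂₃ = 0.180 m, r₂₄ = 0.220 m, r₃₄ = 0.0400 m.
Summing all 6 pair terms gives U = -1.79 J.

-1.79 J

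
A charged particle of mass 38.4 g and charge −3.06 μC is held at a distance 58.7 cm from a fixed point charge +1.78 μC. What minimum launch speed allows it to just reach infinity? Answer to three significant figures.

To just escape, total mechanical energy must reach zero at infinity: ½mv²_min + U = 0, so ½mv²_min = −U = |kQq|/r.
|U| = |kQq|/r = (8.99×10⁹ N·m²/C²)(1.78×10⁻⁶)(3.06×10⁻⁶)/(0.587) = 0.0834 J.
v_min = √(2|U|/m) = √(2·0.0834/0.0384) = 2.08 m/s.

2.08 m/s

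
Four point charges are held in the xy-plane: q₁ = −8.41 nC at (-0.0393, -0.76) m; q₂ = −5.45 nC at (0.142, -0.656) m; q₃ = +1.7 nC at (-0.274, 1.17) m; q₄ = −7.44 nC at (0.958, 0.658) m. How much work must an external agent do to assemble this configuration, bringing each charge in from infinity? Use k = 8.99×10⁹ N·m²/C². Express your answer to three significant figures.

2.34×10⁻⁶ J

The work to assemble the configuration equals its total potential energy, U = Σ kqᵢqⱼ/rᵢⱼ over all pairs.
Pair separations: r₁₂ = 0.209 m, r₁₃ = 1.94 m, r₁₄ = 1.73 m, r₂₃ = 1.87 m, r₂₄ = 1.55 m, r₃₄ = 1.33 m.
Summing all 6 pair terms gives U = 2.34×10⁻⁶ J.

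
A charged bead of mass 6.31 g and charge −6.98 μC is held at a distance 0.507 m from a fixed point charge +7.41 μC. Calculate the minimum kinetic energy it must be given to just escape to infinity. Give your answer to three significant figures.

To just escape, total mechanical energy must reach zero at infinity: ½mv²_min + U = 0, so ½mv²_min = −U = |kQq|/r.
|U| = |kQq|/r = (8.99×10⁹ N·m²/C²)(7.41×10⁻⁶)(6.98×10⁻⁶)/(0.507) = 0.917 J.

0.917 J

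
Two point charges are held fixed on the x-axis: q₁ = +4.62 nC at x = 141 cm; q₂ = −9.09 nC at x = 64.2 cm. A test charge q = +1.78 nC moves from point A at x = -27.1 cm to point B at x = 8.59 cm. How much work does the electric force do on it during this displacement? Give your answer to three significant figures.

9.04×10⁻⁸ J

The work done by the electric force is W_field = −ΔU = −q(V_B − V_A) = q(V_A − V_B).
At A: distances to the source charges are 1.68 m, 0.913 m; V_A = Σ kqᵢ/rᵢ = -64.8 V.
At B: distances to the source charges are 1.32 m, 0.556 m; V_B = Σ kqᵢ/rᵢ = -116 V.
ΔV = V_B − V_A = -50.8 V.
W_field = −qΔV = −(1.78×10⁻⁹ C)(-50.8 V) = 9.04×10⁻⁸ J.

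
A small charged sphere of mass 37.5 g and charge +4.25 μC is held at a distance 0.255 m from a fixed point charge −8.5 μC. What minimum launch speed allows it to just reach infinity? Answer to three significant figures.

To just escape, total mechanical energy must reach zero at infinity: ½mv²_min + U = 0, so ½mv²_min = −U = |kQq|/r.
|U| = |kQq|/r = (8.99×10⁹ N·m²/C²)(8.50×10⁻⁶)(4.25×10⁻⁶)/(0.255) = 1.27 J.
v_min = √(2|U|/m) = √(2·1.27/0.0375) = 8.24 m/s.

8.24 m/s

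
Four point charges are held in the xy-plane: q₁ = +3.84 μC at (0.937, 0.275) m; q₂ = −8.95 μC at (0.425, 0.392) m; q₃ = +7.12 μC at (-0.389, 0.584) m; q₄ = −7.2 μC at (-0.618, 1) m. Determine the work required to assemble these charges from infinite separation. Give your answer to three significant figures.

-1.73 J

The work to assemble the configuration equals its total potential energy, U = Σ kqᵢqⱼ/rᵢⱼ over all pairs.
Pair separations: r₁₂ = 0.525 m, r₁₃ = 1.36 m, r₁₄ = 1.72 m, r₂₃ = 0.836 m, r₂₄ = 1.21 m, r₃₄ = 0.475 m.
Summing all 6 pair terms gives U = -1.73 J.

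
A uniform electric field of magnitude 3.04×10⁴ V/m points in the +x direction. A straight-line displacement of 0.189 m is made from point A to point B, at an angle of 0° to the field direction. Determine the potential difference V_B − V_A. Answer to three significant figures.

-5750 V

Only the component of displacement along E changes the potential: ΔV = −E·d·cosθ.
ΔV = −(3.04×10⁴ V/m)(0.189 m)cos0° = -5750 V.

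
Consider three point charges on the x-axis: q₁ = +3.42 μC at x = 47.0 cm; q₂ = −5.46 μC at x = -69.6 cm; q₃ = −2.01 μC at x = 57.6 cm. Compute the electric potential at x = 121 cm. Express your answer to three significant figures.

-1.27×10⁴ V

The total potential is the scalar sum of each charge's contribution, V = Σ kqᵢ/rᵢ.
Distances from the field point to each charge: r₁ = 0.740 m, r₂ = 1.91 m, r₃ = 0.634 m.
V = k[(3.42×10⁻⁶)/(0.740) + (-5.46×10⁻⁶)/(1.91) + (-2.01×10⁻⁶)/(0.634)] = -1.27×10⁴ V.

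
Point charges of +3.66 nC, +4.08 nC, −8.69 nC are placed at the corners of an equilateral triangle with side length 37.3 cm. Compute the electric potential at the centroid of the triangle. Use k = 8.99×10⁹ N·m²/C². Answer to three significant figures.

-39.7 V

The total potential is the scalar sum of each charge's contribution, V = Σ kqᵢ/rᵢ.
The distance from each vertex to the centroid is a/√3 = 0.215 m.
V = k[(3.66×10⁻⁹)/(0.215) + (4.08×10⁻⁹)/(0.215) + (-8.69×10⁻⁹)/(0.215)] = -39.7 V.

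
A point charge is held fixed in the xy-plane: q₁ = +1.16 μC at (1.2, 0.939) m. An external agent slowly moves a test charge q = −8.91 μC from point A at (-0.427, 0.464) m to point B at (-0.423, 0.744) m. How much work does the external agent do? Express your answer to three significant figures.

-2.02×10⁻³ J

For quasistatic motion the external work equals the change in potential energy: W_ext = qΔV = q(V_B − V_A).
At A: distance to the source charge is 1.69 m; V_A = kq₁/r = 6150 V.
At B: distance to the source charge is 1.63 m; V_B = kq₁/r = 6380 V.
ΔV = V_B − V_A = 227 V.
W_ext = qΔV = (-8.91×10⁻⁶ C)(227 V) = -2.02×10⁻³ J.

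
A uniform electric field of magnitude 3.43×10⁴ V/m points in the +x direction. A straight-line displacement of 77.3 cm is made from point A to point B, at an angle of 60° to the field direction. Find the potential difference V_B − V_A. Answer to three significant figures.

Only the component of displacement along E changes the potential: ΔV = −E·d·cosθ.
ΔV = −(3.43×10⁴ V/m)(0.773 m)cos60° = -1.33×10⁴ V.

-1.33×10⁴ V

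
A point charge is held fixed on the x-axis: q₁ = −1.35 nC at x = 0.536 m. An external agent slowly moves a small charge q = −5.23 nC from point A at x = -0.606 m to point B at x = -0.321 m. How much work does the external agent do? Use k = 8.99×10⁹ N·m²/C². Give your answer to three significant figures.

For quasistatic motion the external work equals the change in potential energy: W_ext = qΔV = q(V_B − V_A).
At A: distance to the source charge is 1.14 m; V_A = kq₁/r = -10.6 V.
At B: distance to the source charge is 0.857 m; V_B = kq₁/r = -14.2 V.
ΔV = V_B − V_A = -3.53 V.
W_ext = qΔV = (-5.23×10⁻⁹ C)(-3.53 V) = 1.85×10⁻⁸ J.

1.85×10⁻⁸ J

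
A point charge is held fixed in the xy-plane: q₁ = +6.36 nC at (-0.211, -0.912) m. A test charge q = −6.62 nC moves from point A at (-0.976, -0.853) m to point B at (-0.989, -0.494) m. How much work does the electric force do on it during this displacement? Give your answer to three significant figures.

-6.47×10⁻⁸ J

The work done by the electric force is W_field = −ΔU = −q(V_B − V_A) = q(V_A − V_B).
At A: distance to the source charge is 0.767 m; V_A = kq₁/r = 74.5 V.
At B: distance to the source charge is 0.883 m; V_B = kq₁/r = 64.7 V.
ΔV = V_B − V_A = -9.78 V.
W_field = −qΔV = −(-6.62×10⁻⁹ C)(-9.78 V) = -6.47×10⁻⁸ J.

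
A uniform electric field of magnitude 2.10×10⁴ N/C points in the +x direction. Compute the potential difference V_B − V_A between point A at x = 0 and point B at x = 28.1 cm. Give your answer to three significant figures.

-5900 V

In a uniform field, potential decreases in the direction of E: V_B − V_A = −E·Δx.
V_B − V_A = −(2.10×10⁴ V/m)(0.281 m) = -5900 V.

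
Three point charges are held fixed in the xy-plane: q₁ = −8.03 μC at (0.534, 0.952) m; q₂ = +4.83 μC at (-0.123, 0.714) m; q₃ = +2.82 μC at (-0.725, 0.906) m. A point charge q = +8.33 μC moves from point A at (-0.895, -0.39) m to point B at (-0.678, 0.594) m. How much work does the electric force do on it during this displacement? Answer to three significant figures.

The work done by the electric force is W_field = −ΔU = −q(V_B − V_A) = q(V_A − V_B).
At A: distances to the source charges are 1.96 m, 1.35 m, 1.31 m; V_A = Σ kqᵢ/rᵢ = 1.48×10⁴ V.
At B: distances to the source charges are 1.26 m, 0.568 m, 0.316 m; V_B = Σ kqᵢ/rᵢ = 9.97×10⁴ V.
ΔV = V_B − V_A = 8.49×10⁴ V.
W_field = −qΔV = −(8.33×10⁻⁶ C)(8.49×10⁴ V) = -0.707 J.

-0.707 J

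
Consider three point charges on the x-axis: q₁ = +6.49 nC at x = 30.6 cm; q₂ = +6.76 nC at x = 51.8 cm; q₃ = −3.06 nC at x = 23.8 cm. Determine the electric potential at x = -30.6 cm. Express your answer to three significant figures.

Electric potential is a scalar, so the contributions from each charge add algebraically: V = Σ kqᵢ/rᵢ.
Distances from the field point to each charge: r₁ = 0.612 m, r₂ = 0.824 m, r₃ = 0.544 m.
V = k[(6.49×10⁻⁹)/(0.612) + (6.76×10⁻⁹)/(0.824) + (-3.06×10⁻⁹)/(0.544)] = 119 V.

119 V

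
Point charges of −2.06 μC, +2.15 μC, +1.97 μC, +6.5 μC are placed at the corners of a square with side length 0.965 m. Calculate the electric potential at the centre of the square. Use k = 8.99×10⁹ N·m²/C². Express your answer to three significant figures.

The total potential is the scalar sum of each charge's contribution, V = Σ kqᵢ/rᵢ.
The distance from each corner to the centre is a√2/2 = 0.682 m.
V = k[(-2.06×10⁻⁶)/(0.682) + (2.15×10⁻⁶)/(0.682) + (1.97×10⁻⁶)/(0.682) + (6.50×10⁻⁶)/(0.682)] = 1.13×10⁵ V.

1.13×10⁵ V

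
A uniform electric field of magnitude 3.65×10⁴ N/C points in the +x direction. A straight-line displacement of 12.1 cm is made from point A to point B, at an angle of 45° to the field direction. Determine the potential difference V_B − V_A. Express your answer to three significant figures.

Only the component of displacement along E changes the potential: ΔV = −E·d·cosθ.
ΔV = −(3.65×10⁴ V/m)(0.121 m)cos45° = -3120 V.

-3120 V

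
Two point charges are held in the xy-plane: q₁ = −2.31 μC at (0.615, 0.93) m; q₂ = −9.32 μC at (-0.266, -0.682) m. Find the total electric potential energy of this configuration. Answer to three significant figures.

The work to assemble the configuration equals its total potential energy, U = Σ kqᵢqⱼ/rᵢⱼ over all pairs.
Pair separations: r₁₂ = 1.84 m.
U = (0.105) = 0.105 J.

0.105 J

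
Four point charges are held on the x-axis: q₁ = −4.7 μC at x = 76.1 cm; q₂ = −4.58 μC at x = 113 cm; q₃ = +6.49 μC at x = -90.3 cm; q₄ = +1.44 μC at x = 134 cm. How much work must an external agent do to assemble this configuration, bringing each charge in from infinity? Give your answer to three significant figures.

The assembly work is the sum of pairwise potential energies, U = Σ_{i<j} kqᵢqⱼ/rᵢⱼ.
Pair separations: r₁₂ = 0.369 m, r₁₃ = 1.66 m, r₁₄ = 0.579 m, r₂₃ = 2.03 m, r₂₄ = 0.210 m, r₃₄ = 2.24 m.
Summing all 6 pair terms gives U = -0.122 J.

-0.122 J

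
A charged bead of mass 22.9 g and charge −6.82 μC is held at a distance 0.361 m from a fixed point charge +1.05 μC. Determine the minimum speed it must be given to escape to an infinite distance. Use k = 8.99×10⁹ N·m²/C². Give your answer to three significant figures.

To just escape, total mechanical energy must reach zero at infinity: ½mv²_min + U = 0, so ½mv²_min = −U = |kQq|/r.
|U| = |kQq|/r = (8.99×10⁹ N·m²/C²)(1.05×10⁻⁶)(6.82×10⁻⁶)/(0.361) = 0.178 J.
v_min = √(2|U|/m) = √(2·0.178/0.0229) = 3.95 m/s.

3.95 m/s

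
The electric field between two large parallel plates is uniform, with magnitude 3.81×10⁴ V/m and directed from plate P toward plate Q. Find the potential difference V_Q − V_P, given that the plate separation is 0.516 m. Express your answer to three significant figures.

-1.97×10⁴ V

In a uniform field, potential decreases in the direction of E: ΔV = −E·d for a displacement d parallel to E.
Going from P to Q is a displacement of 0.516 m along the field, so V_Q − V_P = −Ed = -1.97×10⁴ V.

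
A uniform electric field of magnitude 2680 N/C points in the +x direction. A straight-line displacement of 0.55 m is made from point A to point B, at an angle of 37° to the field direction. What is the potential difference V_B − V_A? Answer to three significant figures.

Only the component of displacement along E changes the potential: ΔV = −E·d·cosθ.
ΔV = −(2680 V/m)(0.550 m)cos37° = -1180 V.

-1180 V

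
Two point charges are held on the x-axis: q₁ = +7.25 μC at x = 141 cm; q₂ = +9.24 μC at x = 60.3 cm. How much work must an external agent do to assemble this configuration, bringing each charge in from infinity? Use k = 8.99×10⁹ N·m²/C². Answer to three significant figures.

The assembly work is the sum of pairwise potential energies, U = Σ_{i<j} kqᵢqⱼ/rᵢⱼ.
Pair separations: r₁₂ = 0.807 m.
U = (0.746) = 0.746 J.

0.746 J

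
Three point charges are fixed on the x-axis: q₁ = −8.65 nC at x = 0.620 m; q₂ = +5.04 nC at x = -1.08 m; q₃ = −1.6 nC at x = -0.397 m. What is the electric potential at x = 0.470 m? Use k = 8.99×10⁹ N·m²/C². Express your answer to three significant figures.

The total potential is the scalar sum of each charge's contribution, V = Σ kqᵢ/rᵢ.
Distances from the field point to each charge: r₁ = 0.150 m, r₂ = 1.55 m, r₃ = 0.867 m.
V = k[(-8.65×10⁻⁹)/(0.150) + (5.04×10⁻⁹)/(1.55) + (-1.60×10⁻⁹)/(0.867)] = -506 V.

-506 V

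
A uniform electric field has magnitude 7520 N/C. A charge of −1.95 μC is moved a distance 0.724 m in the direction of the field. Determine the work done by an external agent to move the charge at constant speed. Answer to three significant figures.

0.0106 J

The potential change for a displacement 0.724 m in the direction of the field is ΔV = −Ed = -5440 V.
W_ext = qΔV = 0.0106 J.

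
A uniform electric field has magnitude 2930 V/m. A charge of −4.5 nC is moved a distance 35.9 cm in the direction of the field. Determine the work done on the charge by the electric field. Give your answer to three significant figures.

The potential change for a displacement 35.9 cm in the direction of the field is ΔV = −Ed = -1050 V.
W_field = −qΔV = -4.73×10⁻⁶ J.

-4.73×10⁻⁶ J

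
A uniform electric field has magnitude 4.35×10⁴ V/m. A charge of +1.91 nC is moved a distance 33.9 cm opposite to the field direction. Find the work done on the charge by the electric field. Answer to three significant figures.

-2.82×10⁻⁵ J

The potential change for a displacement 33.9 cm opposite to the field direction is ΔV = +Ed = 1.47×10⁴ V.
W_field = −qΔV = -2.82×10⁻⁵ J.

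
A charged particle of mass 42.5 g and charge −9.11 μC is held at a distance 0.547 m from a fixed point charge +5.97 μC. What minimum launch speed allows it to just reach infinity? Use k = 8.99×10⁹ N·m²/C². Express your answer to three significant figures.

To just escape, total mechanical energy must reach zero at infinity: ½mv²_min + U = 0, so ½mv²_min = −U = |kQq|/r.
|U| = |kQq|/r = (8.99×10⁹ N·m²/C²)(5.97×10⁻⁶)(9.11×10⁻⁶)/(0.547) = 0.894 J.
v_min = √(2|U|/m) = √(2·0.894/0.0425) = 6.49 m/s.

6.49 m/s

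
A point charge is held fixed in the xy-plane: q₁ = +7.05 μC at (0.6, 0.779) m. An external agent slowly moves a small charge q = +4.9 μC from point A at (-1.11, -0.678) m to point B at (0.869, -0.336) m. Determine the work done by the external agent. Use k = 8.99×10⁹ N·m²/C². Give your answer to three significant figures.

For quasistatic motion the external work equals the change in potential energy: W_ext = qΔV = q(V_B − V_A).
At A: distance to the source charge is 2.25 m; V_A = kq₁/r = 2.82×10⁴ V.
At B: distance to the source charge is 1.15 m; V_B = kq₁/r = 5.53×10⁴ V.
ΔV = V_B − V_A = 2.70×10⁴ V.
W_ext = qΔV = (4.90×10⁻⁶ C)(2.70×10⁴ V) = 0.133 J.

0.133 J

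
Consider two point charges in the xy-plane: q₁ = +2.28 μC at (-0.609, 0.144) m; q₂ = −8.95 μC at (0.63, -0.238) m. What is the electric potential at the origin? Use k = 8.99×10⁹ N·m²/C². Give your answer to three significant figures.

-8.67×10⁴ V

Electric potential is a scalar, so the contributions from each charge add algebraically: V = Σ kqᵢ/rᵢ.
Distances from the field point to each charge: r₁ = 0.626 m, r₂ = 0.673 m.
V = k[(2.28×10⁻⁶)/(0.626) + (-8.95×10⁻⁶)/(0.673)] = -8.67×10⁴ V.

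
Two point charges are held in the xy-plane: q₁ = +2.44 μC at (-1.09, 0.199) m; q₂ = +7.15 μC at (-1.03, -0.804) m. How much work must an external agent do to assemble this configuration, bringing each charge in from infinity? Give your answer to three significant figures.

The assembly work is the sum of pairwise potential energies, U = Σ_{i<j} kqᵢqⱼ/rᵢⱼ.
Pair separations: r₁₂ = 1.00 m.
U = (0.156) = 0.156 J.

0.156 J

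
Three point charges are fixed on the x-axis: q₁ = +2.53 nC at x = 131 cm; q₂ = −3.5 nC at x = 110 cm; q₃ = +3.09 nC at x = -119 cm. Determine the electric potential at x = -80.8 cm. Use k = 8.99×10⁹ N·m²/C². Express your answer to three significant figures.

Electric potential is a scalar, so the contributions from each charge add algebraically: V = Σ kqᵢ/rᵢ.
Distances from the field point to each charge: r₁ = 2.12 m, r₂ = 1.91 m, r₃ = 0.382 m.
V = k[(2.53×10⁻⁹)/(2.12) + (-3.50×10⁻⁹)/(1.91) + (3.09×10⁻⁹)/(0.382)] = 67.0 V.

67.0 V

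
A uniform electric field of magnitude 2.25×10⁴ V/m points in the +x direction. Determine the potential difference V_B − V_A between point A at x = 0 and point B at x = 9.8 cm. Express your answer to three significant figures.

In a uniform field, potential decreases in the direction of E: V_B − V_A = −E·Δx.
V_B − V_A = −(2.25×10⁴ V/m)(0.0980 m) = -2200 V.

-2200 V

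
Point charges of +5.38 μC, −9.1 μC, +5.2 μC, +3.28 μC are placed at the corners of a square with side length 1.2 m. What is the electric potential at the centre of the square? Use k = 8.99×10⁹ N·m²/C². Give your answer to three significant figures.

5.04×10⁴ V

Electric potential is a scalar, so the contributions from each charge add algebraically: V = Σ kqᵢ/rᵢ.
The distance from each corner to the centre is a√2/2 = 0.849 m.
V = k[(5.38×10⁻⁶)/(0.849) + (-9.10×10⁻⁶)/(0.849) + (5.20×10⁻⁶)/(0.849) + (3.28×10⁻⁶)/(0.849)] = 5.04×10⁴ V.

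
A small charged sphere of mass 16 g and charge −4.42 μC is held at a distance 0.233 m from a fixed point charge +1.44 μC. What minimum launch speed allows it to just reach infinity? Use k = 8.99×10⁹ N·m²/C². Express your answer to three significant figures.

5.54 m/s

To just escape, total mechanical energy must reach zero at infinity: ½mv²_min + U = 0, so ½mv²_min = −U = |kQq|/r.
|U| = |kQq|/r = (8.99×10⁹ N·m²/C²)(1.44×10⁻⁶)(4.42×10⁻⁶)/(0.233) = 0.246 J.
v_min = √(2|U|/m) = √(2·0.246/0.0160) = 5.54 m/s.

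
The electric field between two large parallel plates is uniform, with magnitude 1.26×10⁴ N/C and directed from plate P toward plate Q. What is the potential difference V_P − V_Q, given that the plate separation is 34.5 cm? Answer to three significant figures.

4350 V

In a uniform field, potential decreases in the direction of E: ΔV = −E·d for a displacement d parallel to E.
Going from Q to P is a displacement of 34.5 cm opposite to the field, so V_P − V_Q = +Ed = 4350 V.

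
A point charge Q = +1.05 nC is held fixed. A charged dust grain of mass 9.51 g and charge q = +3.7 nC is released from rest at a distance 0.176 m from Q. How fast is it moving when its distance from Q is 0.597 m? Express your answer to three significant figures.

Only the electrostatic force acts, so mechanical energy is conserved: ½mv² = U₁ − U₂ = kQq(1/r₁ − 1/r₂).
U₁ − U₂ = (8.99×10⁹ N·m²/C²)(1.05×10⁻⁹ C)(3.70×10⁻⁹ C)(1/0.176 − 1/0.597) = 1.40×10⁻⁷ J.
v = √(2·1.40×10⁻⁷/9.51×10⁻³) = 5.42×10⁻³ m/s.

5.42×10⁻³ m/s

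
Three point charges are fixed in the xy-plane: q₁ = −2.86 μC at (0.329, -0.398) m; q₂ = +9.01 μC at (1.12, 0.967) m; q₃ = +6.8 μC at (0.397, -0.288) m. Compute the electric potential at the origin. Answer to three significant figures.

1.30×10⁵ V

Electric potential is a scalar, so the contributions from each charge add algebraically: V = Σ kqᵢ/rᵢ.
Distances from the field point to each charge: r₁ = 0.516 m, r₂ = 1.48 m, r₃ = 0.490 m.
V = k[(-2.86×10⁻⁶)/(0.516) + (9.01×10⁻⁶)/(1.48) + (6.80×10⁻⁶)/(0.490)] = 1.30×10⁵ V.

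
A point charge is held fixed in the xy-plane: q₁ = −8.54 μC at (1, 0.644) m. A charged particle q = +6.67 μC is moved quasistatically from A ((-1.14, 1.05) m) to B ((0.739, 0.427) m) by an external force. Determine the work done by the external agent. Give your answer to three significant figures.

-1.27 J

For quasistatic motion the external work equals the change in potential energy: W_ext = qΔV = q(V_B − V_A).
At A: distance to the source charge is 2.18 m; V_A = kq₁/r = -3.52×10⁴ V.
At B: distance to the source charge is 0.339 m; V_B = kq₁/r = -2.26×10⁵ V.
ΔV = V_B − V_A = -1.91×10⁵ V.
W_ext = qΔV = (6.67×10⁻⁶ C)(-1.91×10⁵ V) = -1.27 J.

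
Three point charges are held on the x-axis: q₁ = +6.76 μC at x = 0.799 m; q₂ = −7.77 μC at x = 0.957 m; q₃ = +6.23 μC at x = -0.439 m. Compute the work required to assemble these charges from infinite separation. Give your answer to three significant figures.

The work to assemble the configuration equals its total potential energy, U = Σ kqᵢqⱼ/rᵢⱼ over all pairs.
Pair separations: r₁₂ = 0.158 m, r₁₃ = 1.24 m, r₂₃ = 1.40 m.
U = (-2.99) + (0.306) + (-0.312) = -2.99 J.

-2.99 J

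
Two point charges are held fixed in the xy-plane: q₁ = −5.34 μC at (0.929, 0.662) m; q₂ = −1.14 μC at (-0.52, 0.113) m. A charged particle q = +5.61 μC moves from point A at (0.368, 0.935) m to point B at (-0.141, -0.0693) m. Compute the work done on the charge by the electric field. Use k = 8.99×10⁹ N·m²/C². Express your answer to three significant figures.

The work done by the electric force is W_field = −ΔU = −q(V_B − V_A) = q(V_A − V_B).
At A: distances to the source charges are 0.624 m, 1.21 m; V_A = Σ kqᵢ/rᵢ = -8.54×10⁴ V.
At B: distances to the source charges are 1.30 m, 0.421 m; V_B = Σ kqᵢ/rᵢ = -6.14×10⁴ V.
ΔV = V_B − V_A = 2.40×10⁴ V.
W_field = −qΔV = −(5.61×10⁻⁶ C)(2.40×10⁴ V) = -0.135 J.

-0.135 J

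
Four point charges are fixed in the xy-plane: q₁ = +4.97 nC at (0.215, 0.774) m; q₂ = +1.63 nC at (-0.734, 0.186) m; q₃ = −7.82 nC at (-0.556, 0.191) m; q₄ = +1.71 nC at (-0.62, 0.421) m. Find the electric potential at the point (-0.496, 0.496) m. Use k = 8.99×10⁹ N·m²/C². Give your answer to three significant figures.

-24.1 V

Electric potential is a scalar, so the contributions from each charge add algebraically: V = Σ kqᵢ/rᵢ.
Distances from the field point to each charge: r₁ = 0.763 m, r₂ = 0.391 m, r₃ = 0.311 m, r₄ = 0.145 m.
V = k[(4.97×10⁻⁹)/(0.763) + (1.63×10⁻⁹)/(0.391) + (-7.82×10⁻⁹)/(0.311) + (1.71×10⁻⁹)/(0.145)] = -24.1 V.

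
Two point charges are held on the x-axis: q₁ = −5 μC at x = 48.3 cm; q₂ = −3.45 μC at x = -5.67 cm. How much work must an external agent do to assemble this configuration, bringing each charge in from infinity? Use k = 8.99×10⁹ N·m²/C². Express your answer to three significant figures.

0.287 J

The work to assemble the configuration equals its total potential energy, U = Σ kqᵢqⱼ/rᵢⱼ over all pairs.
Pair separations: r₁₂ = 0.540 m.
U = (0.287) = 0.287 J.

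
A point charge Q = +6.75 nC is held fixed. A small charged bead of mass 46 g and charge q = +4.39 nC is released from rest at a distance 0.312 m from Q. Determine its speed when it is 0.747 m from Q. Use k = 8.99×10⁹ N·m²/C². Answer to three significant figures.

Only the electrostatic force acts, so mechanical energy is conserved: ½mv² = U₁ − U₂ = kQq(1/r₁ − 1/r₂).
U₁ − U₂ = (8.99×10⁹ N·m²/C²)(6.75×10⁻⁹ C)(4.39×10⁻⁹ C)(1/0.312 − 1/0.747) = 4.97×10⁻⁷ J.
v = √(2·4.97×10⁻⁷/0.0460) = 4.65×10⁻³ m/s.

4.65×10⁻³ m/s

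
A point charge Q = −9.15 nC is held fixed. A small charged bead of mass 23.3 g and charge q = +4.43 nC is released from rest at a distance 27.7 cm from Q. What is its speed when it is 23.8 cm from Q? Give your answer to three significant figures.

Only the electrostatic force acts, so mechanical energy is conserved: ½mv² = U₁ − U₂ = kQq(1/r₁ − 1/r₂).
U₁ − U₂ = (8.99×10⁹ N·m²/C²)(-9.15×10⁻⁹ C)(4.43×10⁻⁹ C)(1/0.277 − 1/0.238) = 2.16×10⁻⁷ J.
v = √(2·2.16×10⁻⁷/0.0233) = 4.30×10⁻³ m/s.

4.30×10⁻³ m/s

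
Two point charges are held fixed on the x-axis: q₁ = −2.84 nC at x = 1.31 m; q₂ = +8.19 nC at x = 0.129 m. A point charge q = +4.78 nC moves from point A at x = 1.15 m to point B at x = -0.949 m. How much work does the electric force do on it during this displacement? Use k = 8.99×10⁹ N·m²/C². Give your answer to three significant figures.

The work done by the electric force is W_field = −ΔU = −q(V_B − V_A) = q(V_A − V_B).
At A: distances to the source charges are 0.160 m, 1.02 m; V_A = Σ kqᵢ/rᵢ = -87.5 V.
At B: distances to the source charges are 2.26 m, 1.08 m; V_B = Σ kqᵢ/rᵢ = 57.0 V.
ΔV = V_B − V_A = 144 V.
W_field = −qΔV = −(4.78×10⁻⁹ C)(144 V) = -6.91×10⁻⁷ J.

-6.91×10⁻⁷ J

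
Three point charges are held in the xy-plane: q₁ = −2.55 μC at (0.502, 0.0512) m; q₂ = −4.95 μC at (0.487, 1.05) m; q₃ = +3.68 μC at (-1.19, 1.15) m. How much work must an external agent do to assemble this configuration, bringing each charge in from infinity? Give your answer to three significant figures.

-0.0257 J

The assembly work is the sum of pairwise potential energies, U = Σ_{i<j} kqᵢqⱼ/rᵢⱼ.
Pair separations: r₁₂ = 0.999 m, r₁₃ = 2.02 m, r₂₃ = 1.68 m.
U = (0.114) + (-0.0418) + (-0.0975) = -0.0257 J.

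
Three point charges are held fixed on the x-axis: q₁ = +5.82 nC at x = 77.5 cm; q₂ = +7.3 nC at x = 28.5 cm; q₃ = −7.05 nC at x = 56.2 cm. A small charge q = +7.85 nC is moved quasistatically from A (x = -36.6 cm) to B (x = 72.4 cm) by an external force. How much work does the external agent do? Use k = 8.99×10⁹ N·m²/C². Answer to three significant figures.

5.54×10⁻⁶ J

For quasistatic motion the external work equals the change in potential energy: W_ext = qΔV = q(V_B − V_A).
At A: distances to the source charges are 1.14 m, 0.651 m, 0.928 m; V_A = Σ kqᵢ/rᵢ = 78.4 V.
At B: distances to the source charges are 0.0510 m, 0.439 m, 0.162 m; V_B = Σ kqᵢ/rᵢ = 784 V.
ΔV = V_B − V_A = 706 V.
W_ext = qΔV = (7.85×10⁻⁹ C)(706 V) = 5.54×10⁻⁶ J.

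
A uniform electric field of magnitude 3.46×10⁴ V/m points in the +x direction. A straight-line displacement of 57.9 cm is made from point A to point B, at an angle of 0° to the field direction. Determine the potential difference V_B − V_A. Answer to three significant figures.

Only the component of displacement along E changes the potential: ΔV = −E·d·cosθ.
ΔV = −(3.46×10⁴ V/m)(0.579 m)cos0° = -2.00×10⁴ V.

-2.00×10⁴ V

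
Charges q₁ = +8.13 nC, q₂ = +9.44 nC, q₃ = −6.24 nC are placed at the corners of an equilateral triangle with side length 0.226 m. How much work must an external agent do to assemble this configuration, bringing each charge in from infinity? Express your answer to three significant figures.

The assembly work is the sum of pairwise potential energies, U = Σ_{i<j} kqᵢqⱼ/rᵢⱼ.
All three pair separations equal the side length, 0.226 m.
U = (3.05×10⁻⁶) + (-2.02×10⁻⁶) + (-2.34×10⁻⁶) = -1.31×10⁻⁶ J.

-1.31×10⁻⁶ J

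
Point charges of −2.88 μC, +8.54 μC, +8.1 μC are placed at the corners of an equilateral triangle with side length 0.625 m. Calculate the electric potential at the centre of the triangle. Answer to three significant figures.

The total potential is the scalar sum of each charge's contribution, V = Σ kqᵢ/rᵢ.
The distance from each vertex to the centroid is a/√3 = 0.361 m.
V = k[(-2.88×10⁻⁶)/(0.361) + (8.54×10⁻⁶)/(0.361) + (8.10×10⁻⁶)/(0.361)] = 3.43×10⁵ V.

3.43×10⁵ V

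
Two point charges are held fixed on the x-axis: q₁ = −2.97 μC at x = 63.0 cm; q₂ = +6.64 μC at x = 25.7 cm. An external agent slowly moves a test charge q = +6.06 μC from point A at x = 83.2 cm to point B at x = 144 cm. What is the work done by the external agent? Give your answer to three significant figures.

0.278 J

For quasistatic motion the external work equals the change in potential energy: W_ext = qΔV = q(V_B − V_A).
At A: distances to the source charges are 0.202 m, 0.575 m; V_A = Σ kqᵢ/rᵢ = -2.84×10⁴ V.
At B: distances to the source charges are 0.810 m, 1.18 m; V_B = Σ kqᵢ/rᵢ = 1.75×10⁴ V.
ΔV = V_B − V_A = 4.59×10⁴ V.
W_ext = qΔV = (6.06×10⁻⁶ C)(4.59×10⁴ V) = 0.278 J.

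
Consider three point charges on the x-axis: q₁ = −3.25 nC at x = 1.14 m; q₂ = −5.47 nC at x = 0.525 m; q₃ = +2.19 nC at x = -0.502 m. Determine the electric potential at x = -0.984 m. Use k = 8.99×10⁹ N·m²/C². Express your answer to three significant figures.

The total potential is the scalar sum of each charge's contribution, V = Σ kqᵢ/rᵢ.
Distances from the field point to each charge: r₁ = 2.12 m, r₂ = 1.51 m, r₃ = 0.482 m.
V = k[(-3.25×10⁻⁹)/(2.12) + (-5.47×10⁻⁹)/(1.51) + (2.19×10⁻⁹)/(0.482)] = -5.50 V.

-5.50 V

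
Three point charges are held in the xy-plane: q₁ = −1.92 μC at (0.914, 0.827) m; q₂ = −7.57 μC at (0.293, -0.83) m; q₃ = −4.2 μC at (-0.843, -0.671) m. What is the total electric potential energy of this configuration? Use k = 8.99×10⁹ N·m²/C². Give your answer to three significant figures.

0.354 J

The assembly work is the sum of pairwise potential energies, U = Σ_{i<j} kqᵢqⱼ/rᵢⱼ.
Pair separations: r₁₂ = 1.77 m, r₁₃ = 2.31 m, r₂₃ = 1.15 m.
U = (0.0738) + (0.0314) + (0.249) = 0.354 J.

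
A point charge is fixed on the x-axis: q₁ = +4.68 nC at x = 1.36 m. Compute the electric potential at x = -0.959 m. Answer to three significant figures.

The total potential is the scalar sum of each charge's contribution, V = Σ kqᵢ/rᵢ.
V = k[(4.68×10⁻⁹)/(2.32)] = 18.1 V.

18.1 V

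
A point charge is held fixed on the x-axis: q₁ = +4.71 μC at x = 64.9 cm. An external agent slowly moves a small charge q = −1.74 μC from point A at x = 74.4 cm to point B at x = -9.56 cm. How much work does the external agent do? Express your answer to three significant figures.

0.677 J

For quasistatic motion the external work equals the change in potential energy: W_ext = qΔV = q(V_B − V_A).
At A: distance to the source charge is 0.0950 m; V_A = kq₁/r = 4.46×10⁵ V.
At B: distance to the source charge is 0.745 m; V_B = kq₁/r = 5.69×10⁴ V.
ΔV = V_B − V_A = -3.89×10⁵ V.
W_ext = qΔV = (-1.74×10⁻⁶ C)(-3.89×10⁵ V) = 0.677 J.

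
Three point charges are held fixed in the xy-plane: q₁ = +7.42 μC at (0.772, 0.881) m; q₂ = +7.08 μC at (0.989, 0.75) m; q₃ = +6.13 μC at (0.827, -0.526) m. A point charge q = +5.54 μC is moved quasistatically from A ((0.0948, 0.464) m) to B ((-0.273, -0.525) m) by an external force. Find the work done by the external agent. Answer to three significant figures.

For quasistatic motion the external work equals the change in potential energy: W_ext = qΔV = q(V_B − V_A).
At A: distances to the source charges are 0.795 m, 0.939 m, 1.23 m; V_A = Σ kqᵢ/rᵢ = 1.96×10⁵ V.
At B: distances to the source charges are 1.75 m, 1.79 m, 1.10 m; V_B = Σ kqᵢ/rᵢ = 1.24×10⁵ V.
ΔV = V_B − V_A = -7.28×10⁴ V.
W_ext = qΔV = (5.54×10⁻⁶ C)(-7.28×10⁴ V) = -0.403 J.

-0.403 J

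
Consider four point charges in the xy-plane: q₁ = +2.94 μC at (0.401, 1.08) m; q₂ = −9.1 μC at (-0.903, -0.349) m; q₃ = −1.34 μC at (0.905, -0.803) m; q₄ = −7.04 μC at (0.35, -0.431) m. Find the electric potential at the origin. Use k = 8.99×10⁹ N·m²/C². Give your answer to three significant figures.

Electric potential is a scalar, so the contributions from each charge add algebraically: V = Σ kqᵢ/rᵢ.
Distances from the field point to each charge: r₁ = 1.15 m, r₂ = 0.968 m, r₃ = 1.21 m, r₄ = 0.555 m.
V = k[(2.94×10⁻⁶)/(1.15) + (-9.10×10⁻⁶)/(0.968) + (-1.34×10⁻⁶)/(1.21) + (-7.04×10⁻⁶)/(0.555)] = -1.86×10⁵ V.

-1.86×10⁵ V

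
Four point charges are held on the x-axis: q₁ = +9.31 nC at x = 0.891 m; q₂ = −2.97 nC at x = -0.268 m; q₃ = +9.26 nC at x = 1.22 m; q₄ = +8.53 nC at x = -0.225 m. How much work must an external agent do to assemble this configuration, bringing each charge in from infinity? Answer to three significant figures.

-2.19×10⁻⁶ J

The assembly work is the sum of pairwise potential energies, U = Σ_{i<j} kqᵢqⱼ/rᵢⱼ.
Pair separations: r₁₂ = 1.16 m, r₁₃ = 0.329 m, r₁₄ = 1.12 m, r₂₃ = 1.49 m, r₂₄ = 0.0430 m, r₃₄ = 1.45 m.
Summing all 6 pair terms gives U = -2.19×10⁻⁶ J.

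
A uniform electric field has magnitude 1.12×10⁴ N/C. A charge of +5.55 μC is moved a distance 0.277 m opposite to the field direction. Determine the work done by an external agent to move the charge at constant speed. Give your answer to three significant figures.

0.0172 J

The potential change for a displacement 0.277 m opposite to the field direction is ΔV = +Ed = 3100 V.
W_ext = qΔV = 0.0172 J.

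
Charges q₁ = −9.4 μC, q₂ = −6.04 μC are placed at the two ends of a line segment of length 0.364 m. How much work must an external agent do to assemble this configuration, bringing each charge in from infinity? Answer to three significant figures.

1.40 J

The work to assemble the configuration equals its total potential energy, U = Σ kqᵢqⱼ/rᵢⱼ over all pairs.
The separation is r = 0.364 m.
U = (1.40) = 1.40 J.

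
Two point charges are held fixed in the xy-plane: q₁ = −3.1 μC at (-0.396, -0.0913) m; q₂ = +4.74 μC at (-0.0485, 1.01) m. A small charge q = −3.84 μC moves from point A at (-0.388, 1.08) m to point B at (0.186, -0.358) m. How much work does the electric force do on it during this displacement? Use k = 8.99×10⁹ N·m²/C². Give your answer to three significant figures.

The work done by the electric force is W_field = −ΔU = −q(V_B − V_A) = q(V_A − V_B).
At A: distances to the source charges are 1.17 m, 0.347 m; V_A = Σ kqᵢ/rᵢ = 9.91×10⁴ V.
At B: distances to the source charges are 0.640 m, 1.39 m; V_B = Σ kqᵢ/rᵢ = -1.28×10⁴ V.
ΔV = V_B − V_A = -1.12×10⁵ V.
W_field = −qΔV = −(-3.84×10⁻⁶ C)(-1.12×10⁵ V) = -0.430 J.

-0.430 J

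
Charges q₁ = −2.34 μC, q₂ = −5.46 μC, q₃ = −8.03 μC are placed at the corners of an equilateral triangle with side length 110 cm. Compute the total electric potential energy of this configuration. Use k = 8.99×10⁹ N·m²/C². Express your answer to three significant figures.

The work to assemble the configuration equals its total potential energy, U = Σ kqᵢqⱼ/rᵢⱼ over all pairs.
All three pair separations equal the side length, 1.10 m.
U = (0.104) + (0.154) + (0.358) = 0.616 J.

0.616 J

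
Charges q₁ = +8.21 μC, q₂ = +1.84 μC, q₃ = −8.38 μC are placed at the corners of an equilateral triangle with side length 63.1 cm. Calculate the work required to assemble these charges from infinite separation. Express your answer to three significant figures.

The work to assemble the configuration equals its total potential energy, U = Σ kqᵢqⱼ/rᵢⱼ over all pairs.
All three pair separations equal the side length, 0.631 m.
U = (0.215) + (-0.980) + (-0.220) = -0.985 J.

-0.985 J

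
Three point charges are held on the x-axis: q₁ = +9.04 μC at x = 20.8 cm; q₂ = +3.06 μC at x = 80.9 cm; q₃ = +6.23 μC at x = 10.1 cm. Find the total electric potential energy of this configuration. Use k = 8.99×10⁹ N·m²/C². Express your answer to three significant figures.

5.39 J

The assembly work is the sum of pairwise potential energies, U = Σ_{i<j} kqᵢqⱼ/rᵢⱼ.
Pair separations: r₁₂ = 0.601 m, r₁₃ = 0.107 m, r₂₃ = 0.708 m.
U = (0.414) + (4.73) + (0.242) = 5.39 J.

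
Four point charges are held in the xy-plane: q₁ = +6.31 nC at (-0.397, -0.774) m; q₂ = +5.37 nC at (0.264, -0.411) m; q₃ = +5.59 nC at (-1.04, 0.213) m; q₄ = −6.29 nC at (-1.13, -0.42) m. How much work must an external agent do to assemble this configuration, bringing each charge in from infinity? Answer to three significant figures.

The assembly work is the sum of pairwise potential energies, U = Σ_{i<j} kqᵢqⱼ/rᵢⱼ.
Pair separations: r₁₂ = 0.754 m, r₁₃ = 1.18 m, r₁₄ = 0.814 m, r₂₃ = 1.45 m, r₂₄ = 1.39 m, r₃₄ = 0.639 m.
Summing all 6 pair terms gives U = -2.91×10⁻⁷ J.

-2.91×10⁻⁷ J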